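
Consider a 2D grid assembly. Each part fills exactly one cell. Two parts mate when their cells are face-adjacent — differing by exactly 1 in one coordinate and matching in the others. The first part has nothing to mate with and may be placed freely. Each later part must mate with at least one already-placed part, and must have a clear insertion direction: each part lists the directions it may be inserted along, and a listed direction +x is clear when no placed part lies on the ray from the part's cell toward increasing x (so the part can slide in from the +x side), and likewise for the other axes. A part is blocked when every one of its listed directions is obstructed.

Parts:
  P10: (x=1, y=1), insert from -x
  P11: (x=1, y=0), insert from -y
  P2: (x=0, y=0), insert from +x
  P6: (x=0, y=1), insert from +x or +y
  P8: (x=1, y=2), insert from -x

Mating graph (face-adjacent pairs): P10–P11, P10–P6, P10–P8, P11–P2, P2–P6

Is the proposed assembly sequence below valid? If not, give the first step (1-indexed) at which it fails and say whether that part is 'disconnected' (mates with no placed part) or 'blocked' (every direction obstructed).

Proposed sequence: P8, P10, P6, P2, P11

1. P8@(1, 2) [-x clear] — {P8}
2. P10@(1, 1) [-x clear] — {P10, P8}
3. P6@(0, 1) [+y clear] — {P10, P6, P8}
4. P2@(0, 0) [+x clear] — {P10, P2, P6, P8}
5. P11@(1, 0) [-y clear] — {P10, P11, P2, P6, P8}

Valid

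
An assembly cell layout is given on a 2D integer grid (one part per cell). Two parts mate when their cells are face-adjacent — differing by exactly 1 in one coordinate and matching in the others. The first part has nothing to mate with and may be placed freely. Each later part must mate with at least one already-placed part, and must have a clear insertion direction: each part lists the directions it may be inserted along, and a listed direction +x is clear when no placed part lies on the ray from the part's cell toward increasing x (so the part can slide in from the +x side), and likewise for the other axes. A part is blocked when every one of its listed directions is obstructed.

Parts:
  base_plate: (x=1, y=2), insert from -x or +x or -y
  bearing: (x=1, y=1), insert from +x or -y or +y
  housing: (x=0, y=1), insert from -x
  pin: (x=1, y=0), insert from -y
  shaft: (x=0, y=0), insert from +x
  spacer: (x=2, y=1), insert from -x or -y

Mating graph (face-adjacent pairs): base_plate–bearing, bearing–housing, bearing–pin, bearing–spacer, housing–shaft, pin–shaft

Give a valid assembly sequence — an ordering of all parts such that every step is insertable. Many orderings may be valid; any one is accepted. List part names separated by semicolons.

base_plate; bearing; housing; shaft; pin; spacer

1. base_plate@(1, 2) [-x clear] — {base_plate}
2. bearing@(1, 1) [+x clear] — {base_plate, bearing}
3. housing@(0, 1) [-x clear] — {base_plate, bearing, housing}
4. shaft@(0, 0) [+x clear] — {base_plate, bearing, housing, shaft}
5. pin@(1, 0) [-y clear] — {base_plate, bearing, housing, pin, shaft}
6. spacer@(2, 1) [-y clear] — {base_plate, bearing, housing, pin, shaft, spacer}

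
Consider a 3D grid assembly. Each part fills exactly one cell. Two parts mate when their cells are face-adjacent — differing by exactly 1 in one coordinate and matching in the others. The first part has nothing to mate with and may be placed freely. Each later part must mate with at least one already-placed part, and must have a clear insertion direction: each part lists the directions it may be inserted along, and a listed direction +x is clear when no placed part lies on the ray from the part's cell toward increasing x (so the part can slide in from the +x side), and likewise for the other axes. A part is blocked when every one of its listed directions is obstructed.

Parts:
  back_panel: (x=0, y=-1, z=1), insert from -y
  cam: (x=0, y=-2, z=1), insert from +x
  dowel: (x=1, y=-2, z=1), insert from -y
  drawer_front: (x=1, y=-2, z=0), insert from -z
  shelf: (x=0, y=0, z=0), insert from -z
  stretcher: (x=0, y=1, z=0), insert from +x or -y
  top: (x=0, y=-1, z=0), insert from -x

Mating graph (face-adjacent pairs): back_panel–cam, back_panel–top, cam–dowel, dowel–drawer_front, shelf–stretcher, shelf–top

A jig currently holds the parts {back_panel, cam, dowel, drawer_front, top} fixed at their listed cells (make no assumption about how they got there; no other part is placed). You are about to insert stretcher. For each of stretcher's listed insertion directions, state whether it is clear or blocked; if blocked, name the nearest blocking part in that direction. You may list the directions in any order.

+x: clear; -y: blocked by top

+x: ray from stretcher(0, 1, 0) has no placed part ⇒ clear
-y: nearest on ray is top@(0, -1, 0) ⇒ blocked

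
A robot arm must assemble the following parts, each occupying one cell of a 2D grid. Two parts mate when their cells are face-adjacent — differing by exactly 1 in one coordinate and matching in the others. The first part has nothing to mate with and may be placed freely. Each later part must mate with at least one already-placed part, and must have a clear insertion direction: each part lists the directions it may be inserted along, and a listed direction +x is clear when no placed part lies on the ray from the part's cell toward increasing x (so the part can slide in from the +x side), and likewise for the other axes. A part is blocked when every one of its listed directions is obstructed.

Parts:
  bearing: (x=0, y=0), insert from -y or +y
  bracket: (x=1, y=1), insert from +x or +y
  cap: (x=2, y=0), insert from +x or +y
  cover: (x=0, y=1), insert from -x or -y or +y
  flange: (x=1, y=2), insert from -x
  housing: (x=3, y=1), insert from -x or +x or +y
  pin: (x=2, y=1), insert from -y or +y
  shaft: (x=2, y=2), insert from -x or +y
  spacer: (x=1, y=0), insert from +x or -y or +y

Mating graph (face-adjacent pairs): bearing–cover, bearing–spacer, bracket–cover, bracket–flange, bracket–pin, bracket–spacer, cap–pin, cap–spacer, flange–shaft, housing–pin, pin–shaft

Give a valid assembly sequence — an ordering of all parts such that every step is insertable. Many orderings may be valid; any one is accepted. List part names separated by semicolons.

1. spacer@(1, 0) [+x clear] — {spacer}
2. bracket@(1, 1) [+x clear] — {bracket, spacer}
3. cover@(0, 1) [-x clear] — {bracket, cover, spacer}
4. bearing@(0, 0) [-y clear] — {bearing, bracket, cover, spacer}
5. cap@(2, 0) [+x clear] — {bearing, bracket, cap, cover, spacer}
6. pin@(2, 1) [+y clear] — {bearing, bracket, cap, cover, pin, spacer}
7. shaft@(2, 2) [-x clear] — {bearing, bracket, cap, cover, pin, shaft, spacer}
8. flange@(1, 2) [-x clear] — {bearing, bracket, cap, cover, flange, pin, shaft, spacer}
9. housing@(3, 1) [+x clear] — {bearing, bracket, cap, cover, flange, housing, pin, shaft, spacer}

spacer; bracket; cover; bearing; cap; pin; shaft; flange; housing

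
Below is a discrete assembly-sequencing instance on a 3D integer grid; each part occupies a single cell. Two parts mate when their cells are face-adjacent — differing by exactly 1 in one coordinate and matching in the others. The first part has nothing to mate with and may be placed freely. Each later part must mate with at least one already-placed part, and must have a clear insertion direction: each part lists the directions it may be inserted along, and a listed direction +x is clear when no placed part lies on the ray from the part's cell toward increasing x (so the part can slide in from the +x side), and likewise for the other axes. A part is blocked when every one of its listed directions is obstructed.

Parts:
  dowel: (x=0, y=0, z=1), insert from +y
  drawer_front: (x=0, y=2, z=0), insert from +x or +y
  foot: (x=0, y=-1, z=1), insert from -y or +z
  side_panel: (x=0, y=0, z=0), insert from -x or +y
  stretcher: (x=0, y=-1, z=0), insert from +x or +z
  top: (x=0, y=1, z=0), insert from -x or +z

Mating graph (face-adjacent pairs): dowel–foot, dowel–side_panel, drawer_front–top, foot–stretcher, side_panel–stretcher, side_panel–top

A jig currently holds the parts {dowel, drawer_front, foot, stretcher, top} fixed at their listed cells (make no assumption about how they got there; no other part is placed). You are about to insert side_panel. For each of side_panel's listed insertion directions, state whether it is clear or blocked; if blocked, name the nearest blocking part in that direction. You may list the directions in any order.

-x: ray from side_panel(0, 0, 0) has no placed part ⇒ clear
+y: nearest on ray is top@(0, 1, 0) ⇒ blocked

+y: blocked by top; -x: clear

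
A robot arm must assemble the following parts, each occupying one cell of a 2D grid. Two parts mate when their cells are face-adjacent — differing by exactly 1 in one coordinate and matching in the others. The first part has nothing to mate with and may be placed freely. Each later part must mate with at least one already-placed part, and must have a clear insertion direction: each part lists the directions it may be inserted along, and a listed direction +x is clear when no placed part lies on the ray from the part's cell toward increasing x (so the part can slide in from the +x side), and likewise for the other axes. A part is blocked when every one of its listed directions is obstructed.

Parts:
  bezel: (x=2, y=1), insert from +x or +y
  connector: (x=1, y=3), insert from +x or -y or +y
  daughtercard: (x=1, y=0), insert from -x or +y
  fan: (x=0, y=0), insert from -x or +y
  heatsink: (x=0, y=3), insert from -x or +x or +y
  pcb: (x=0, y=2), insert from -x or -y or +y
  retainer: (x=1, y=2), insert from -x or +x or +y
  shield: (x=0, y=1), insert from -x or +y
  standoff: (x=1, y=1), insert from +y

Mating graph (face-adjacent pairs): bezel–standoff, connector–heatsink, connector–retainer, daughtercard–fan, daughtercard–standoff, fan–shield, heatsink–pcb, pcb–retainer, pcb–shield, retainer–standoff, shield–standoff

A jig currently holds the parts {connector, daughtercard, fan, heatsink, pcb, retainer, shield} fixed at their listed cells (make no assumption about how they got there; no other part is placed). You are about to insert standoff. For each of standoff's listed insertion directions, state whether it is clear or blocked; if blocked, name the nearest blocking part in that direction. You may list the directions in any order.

+y: nearest on ray is retainer@(1, 2) ⇒ blocked

+y: blocked by retainer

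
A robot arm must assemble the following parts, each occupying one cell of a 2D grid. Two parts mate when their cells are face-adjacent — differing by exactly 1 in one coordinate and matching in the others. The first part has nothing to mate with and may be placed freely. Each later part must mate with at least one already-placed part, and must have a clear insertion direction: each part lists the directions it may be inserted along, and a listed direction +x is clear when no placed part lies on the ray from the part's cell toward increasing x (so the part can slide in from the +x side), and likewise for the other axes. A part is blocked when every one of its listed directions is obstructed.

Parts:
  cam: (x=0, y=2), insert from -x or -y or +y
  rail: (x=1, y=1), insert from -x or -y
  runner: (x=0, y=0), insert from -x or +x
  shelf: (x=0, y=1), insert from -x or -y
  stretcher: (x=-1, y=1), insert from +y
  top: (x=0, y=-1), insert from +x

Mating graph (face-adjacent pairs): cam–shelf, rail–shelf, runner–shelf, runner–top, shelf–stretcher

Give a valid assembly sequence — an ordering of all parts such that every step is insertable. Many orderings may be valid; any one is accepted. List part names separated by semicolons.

1. shelf@(0, 1) [-x clear] — {shelf}
2. stretcher@(-1, 1) [+y clear] — {shelf, stretcher}
3. cam@(0, 2) [-x clear] — {cam, shelf, stretcher}
4. runner@(0, 0) [-x clear] — {cam, runner, shelf, stretcher}
5. rail@(1, 1) [-y clear] — {cam, rail, runner, shelf, stretcher}
6. top@(0, -1) [+x clear] — {cam, rail, runner, shelf, stretcher, top}

shelf; stretcher; cam; runner; rail; top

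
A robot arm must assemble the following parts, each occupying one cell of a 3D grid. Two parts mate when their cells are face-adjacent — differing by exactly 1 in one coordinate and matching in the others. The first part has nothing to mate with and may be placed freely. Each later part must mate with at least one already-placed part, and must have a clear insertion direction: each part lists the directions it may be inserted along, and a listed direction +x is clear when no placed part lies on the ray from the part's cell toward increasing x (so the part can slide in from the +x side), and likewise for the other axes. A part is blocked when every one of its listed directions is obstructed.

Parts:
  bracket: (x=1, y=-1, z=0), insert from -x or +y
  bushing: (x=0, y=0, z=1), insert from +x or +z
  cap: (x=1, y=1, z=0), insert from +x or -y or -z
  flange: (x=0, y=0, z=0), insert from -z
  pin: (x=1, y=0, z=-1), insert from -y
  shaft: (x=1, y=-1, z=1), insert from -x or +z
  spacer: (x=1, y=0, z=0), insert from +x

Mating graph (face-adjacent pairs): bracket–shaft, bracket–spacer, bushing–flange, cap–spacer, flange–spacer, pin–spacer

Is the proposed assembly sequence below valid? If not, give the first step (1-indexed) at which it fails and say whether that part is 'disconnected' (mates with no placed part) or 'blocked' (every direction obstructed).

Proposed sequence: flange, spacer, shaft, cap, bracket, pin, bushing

Invalid at step 3 (disconnected)

1. flange@(0, 0, 0) [-z clear] — {flange}
2. spacer@(1, 0, 0) [+x clear] — {flange, spacer}
3. shaft@(1, -1, 1) — no placed neighbour ⇒ disconnected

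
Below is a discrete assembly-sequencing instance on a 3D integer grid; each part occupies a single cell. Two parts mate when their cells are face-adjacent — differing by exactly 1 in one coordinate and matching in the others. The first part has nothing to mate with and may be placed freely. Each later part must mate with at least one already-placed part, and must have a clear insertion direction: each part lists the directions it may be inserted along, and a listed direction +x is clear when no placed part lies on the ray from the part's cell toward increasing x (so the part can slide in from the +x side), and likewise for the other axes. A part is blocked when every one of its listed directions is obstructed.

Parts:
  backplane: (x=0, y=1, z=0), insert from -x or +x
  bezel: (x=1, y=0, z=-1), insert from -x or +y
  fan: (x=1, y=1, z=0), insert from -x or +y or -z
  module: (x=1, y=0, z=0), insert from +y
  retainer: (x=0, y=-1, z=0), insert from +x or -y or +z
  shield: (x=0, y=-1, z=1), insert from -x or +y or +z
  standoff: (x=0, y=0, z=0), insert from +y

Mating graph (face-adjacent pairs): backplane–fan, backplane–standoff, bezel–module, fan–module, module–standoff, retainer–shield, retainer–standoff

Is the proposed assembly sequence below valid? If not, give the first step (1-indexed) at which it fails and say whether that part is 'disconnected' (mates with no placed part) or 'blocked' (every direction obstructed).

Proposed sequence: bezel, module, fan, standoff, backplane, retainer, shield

1. bezel@(1, 0, -1) [-x clear] — {bezel}
2. module@(1, 0, 0) [+y clear] — {bezel, module}
3. fan@(1, 1, 0) [-x clear] — {bezel, fan, module}
4. standoff@(0, 0, 0) [+y clear] — {bezel, fan, module, standoff}
5. backplane@(0, 1, 0) [-x clear] — {backplane, bezel, fan, module, standoff}
6. retainer@(0, -1, 0) [+x clear] — {backplane, bezel, fan, module, retainer, standoff}
7. shield@(0, -1, 1) [-x clear] — {backplane, bezel, fan, module, retainer, shield, standoff}

Valid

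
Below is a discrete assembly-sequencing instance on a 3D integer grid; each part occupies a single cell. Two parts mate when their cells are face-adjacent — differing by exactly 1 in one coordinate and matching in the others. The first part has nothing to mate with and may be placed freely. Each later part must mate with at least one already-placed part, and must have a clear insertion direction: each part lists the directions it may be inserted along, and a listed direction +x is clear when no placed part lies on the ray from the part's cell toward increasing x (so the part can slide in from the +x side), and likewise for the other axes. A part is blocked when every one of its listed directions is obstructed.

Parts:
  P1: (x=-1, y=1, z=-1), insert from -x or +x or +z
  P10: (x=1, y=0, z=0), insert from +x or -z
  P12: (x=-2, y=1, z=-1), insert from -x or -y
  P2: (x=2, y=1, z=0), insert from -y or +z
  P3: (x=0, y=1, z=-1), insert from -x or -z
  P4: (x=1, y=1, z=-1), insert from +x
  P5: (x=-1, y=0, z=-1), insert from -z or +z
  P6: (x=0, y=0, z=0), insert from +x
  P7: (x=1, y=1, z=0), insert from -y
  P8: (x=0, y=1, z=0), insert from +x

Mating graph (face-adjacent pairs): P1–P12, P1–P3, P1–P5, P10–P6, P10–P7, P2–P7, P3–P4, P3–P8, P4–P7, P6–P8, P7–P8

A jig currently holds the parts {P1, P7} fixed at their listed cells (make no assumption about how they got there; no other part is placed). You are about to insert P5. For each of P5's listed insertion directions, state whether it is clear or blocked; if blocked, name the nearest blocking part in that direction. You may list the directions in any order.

-z: ray from P5(-1, 0, -1) has no placed part ⇒ clear
+z: ray from P5(-1, 0, -1) has no placed part ⇒ clear

+z: clear; -z: clear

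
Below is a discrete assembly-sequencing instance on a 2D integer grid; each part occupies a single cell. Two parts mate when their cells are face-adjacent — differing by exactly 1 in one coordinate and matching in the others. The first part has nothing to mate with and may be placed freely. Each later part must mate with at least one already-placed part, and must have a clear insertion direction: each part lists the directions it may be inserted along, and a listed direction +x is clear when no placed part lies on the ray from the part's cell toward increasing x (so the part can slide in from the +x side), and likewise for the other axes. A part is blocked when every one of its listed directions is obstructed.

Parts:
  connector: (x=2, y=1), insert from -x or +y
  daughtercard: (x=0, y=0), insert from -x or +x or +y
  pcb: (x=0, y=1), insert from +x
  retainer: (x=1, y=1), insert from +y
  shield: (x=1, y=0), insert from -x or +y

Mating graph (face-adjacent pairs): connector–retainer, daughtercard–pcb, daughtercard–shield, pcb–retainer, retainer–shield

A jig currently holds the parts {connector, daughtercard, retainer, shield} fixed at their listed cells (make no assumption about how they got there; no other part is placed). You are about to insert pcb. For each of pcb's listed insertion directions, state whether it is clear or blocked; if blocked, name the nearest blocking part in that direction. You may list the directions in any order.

+x: blocked by retainer

+x: nearest on ray is retainer@(1, 1) ⇒ blocked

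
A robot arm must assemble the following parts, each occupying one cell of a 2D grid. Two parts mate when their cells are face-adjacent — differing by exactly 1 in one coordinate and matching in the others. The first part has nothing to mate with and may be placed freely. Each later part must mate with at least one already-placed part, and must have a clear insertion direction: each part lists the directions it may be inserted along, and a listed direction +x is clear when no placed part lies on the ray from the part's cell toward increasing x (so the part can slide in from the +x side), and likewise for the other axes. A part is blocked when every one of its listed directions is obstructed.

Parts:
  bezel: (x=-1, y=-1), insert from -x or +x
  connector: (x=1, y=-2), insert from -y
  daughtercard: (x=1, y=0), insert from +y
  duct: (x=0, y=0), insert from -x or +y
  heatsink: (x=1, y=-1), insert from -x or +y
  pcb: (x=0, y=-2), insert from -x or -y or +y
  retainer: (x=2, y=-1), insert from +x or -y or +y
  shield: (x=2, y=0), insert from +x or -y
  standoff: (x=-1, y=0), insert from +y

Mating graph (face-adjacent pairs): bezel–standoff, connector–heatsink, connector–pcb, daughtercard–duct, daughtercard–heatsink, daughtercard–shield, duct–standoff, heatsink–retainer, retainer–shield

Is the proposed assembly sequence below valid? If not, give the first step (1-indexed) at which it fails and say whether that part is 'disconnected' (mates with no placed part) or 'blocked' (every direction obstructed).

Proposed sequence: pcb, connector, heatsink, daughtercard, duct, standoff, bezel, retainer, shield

1. pcb@(0, -2) [-x clear] — {pcb}
2. connector@(1, -2) [-y clear] — {connector, pcb}
3. heatsink@(1, -1) [-x clear] — {connector, heatsink, pcb}
4. daughtercard@(1, 0) [+y clear] — {connector, daughtercard, heatsink, pcb}
5. duct@(0, 0) [-x clear] — {connector, daughtercard, duct, heatsink, pcb}
6. standoff@(-1, 0) [+y clear] — {connector, daughtercard, duct, heatsink, pcb, standoff}
7. bezel@(-1, -1) [-x clear] — {bezel, connector, daughtercard, duct, heatsink, pcb, standoff}
8. retainer@(2, -1) [+x clear] — {bezel, connector, daughtercard, duct, heatsink, pcb, retainer, standoff}
9. shield@(2, 0) [+x clear] — {bezel, connector, daughtercard, duct, heatsink, pcb, retainer, shield, standoff}

Valid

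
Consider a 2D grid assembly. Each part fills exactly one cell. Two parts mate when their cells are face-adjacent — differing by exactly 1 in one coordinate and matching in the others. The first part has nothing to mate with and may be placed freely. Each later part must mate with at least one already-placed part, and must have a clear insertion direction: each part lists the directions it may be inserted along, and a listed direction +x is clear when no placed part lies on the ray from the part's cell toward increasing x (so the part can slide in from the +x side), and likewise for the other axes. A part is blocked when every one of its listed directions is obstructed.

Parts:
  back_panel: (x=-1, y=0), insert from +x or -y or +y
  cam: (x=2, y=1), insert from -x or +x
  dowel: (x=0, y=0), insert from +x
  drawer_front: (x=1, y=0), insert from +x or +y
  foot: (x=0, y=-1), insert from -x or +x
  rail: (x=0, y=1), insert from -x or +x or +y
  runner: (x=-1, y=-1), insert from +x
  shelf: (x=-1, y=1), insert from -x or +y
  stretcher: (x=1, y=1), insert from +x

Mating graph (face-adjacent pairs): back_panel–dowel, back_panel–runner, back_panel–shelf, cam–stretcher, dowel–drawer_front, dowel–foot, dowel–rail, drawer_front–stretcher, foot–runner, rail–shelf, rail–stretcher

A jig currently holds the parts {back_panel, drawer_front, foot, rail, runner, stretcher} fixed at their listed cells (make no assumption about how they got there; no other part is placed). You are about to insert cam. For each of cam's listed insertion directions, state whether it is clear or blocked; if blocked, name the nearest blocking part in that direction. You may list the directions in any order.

+x: clear; -x: blocked by stretcher

-x: nearest on ray is stretcher@(1, 1) ⇒ blocked
+x: ray from cam(2, 1) has no placed part ⇒ clear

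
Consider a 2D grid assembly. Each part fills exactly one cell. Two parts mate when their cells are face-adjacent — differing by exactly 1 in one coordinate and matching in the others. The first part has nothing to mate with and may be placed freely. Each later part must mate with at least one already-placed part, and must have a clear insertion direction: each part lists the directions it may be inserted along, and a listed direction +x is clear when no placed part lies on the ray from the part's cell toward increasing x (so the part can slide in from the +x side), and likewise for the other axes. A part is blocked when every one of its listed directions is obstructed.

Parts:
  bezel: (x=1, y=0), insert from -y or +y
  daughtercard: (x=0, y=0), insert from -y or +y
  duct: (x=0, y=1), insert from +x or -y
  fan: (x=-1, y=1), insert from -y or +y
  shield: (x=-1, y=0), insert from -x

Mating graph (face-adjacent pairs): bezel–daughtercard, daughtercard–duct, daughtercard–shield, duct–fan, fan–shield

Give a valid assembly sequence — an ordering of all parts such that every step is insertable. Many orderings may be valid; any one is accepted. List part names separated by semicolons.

daughtercard; shield; fan; bezel; duct

1. daughtercard@(0, 0) [-y clear] — {daughtercard}
2. shield@(-1, 0) [-x clear] — {daughtercard, shield}
3. fan@(-1, 1) [+y clear] — {daughtercard, fan, shield}
4. bezel@(1, 0) [-y clear] — {bezel, daughtercard, fan, shield}
5. duct@(0, 1) [+x clear] — {bezel, daughtercard, duct, fan, shield}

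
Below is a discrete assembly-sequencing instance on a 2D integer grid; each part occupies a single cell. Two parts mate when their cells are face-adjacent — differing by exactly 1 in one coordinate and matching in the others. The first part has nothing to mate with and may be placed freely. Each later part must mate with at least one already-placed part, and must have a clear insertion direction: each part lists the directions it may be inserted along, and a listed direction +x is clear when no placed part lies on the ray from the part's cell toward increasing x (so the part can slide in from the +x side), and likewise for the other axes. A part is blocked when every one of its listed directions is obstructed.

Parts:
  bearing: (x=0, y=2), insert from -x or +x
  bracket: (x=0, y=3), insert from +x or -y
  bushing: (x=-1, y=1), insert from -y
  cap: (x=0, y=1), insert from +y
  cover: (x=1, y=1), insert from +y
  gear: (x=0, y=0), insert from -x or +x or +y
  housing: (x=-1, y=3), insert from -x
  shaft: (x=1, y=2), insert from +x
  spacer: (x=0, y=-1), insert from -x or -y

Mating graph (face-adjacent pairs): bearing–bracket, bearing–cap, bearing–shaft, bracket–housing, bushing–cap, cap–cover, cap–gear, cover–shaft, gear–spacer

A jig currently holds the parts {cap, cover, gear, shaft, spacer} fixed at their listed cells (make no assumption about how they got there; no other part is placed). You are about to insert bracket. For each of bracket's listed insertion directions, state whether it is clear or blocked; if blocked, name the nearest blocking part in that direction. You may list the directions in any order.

+x: clear; -y: blocked by cap

+x: ray from bracket(0, 3) has no placed part ⇒ clear
-y: nearest on ray is cap@(0, 1) ⇒ blocked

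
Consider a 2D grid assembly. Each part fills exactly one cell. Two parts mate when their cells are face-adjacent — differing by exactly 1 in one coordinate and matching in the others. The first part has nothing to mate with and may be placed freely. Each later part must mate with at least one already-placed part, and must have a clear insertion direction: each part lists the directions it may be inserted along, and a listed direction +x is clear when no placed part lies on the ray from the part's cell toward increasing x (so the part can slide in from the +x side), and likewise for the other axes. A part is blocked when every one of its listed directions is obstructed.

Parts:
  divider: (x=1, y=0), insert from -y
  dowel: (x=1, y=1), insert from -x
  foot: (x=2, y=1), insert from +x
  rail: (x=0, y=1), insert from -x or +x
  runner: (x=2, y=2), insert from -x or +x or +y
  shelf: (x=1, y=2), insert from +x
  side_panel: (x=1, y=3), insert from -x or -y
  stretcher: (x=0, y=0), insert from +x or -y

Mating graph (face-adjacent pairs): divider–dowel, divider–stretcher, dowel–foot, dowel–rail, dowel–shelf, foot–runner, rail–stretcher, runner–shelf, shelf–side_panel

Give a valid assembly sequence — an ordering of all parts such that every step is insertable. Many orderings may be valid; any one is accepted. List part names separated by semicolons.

1. side_panel@(1, 3) [-x clear] — {side_panel}
2. shelf@(1, 2) [+x clear] — {shelf, side_panel}
3. runner@(2, 2) [+x clear] — {runner, shelf, side_panel}
4. dowel@(1, 1) [-x clear] — {dowel, runner, shelf, side_panel}
5. divider@(1, 0) [-y clear] — {divider, dowel, runner, shelf, side_panel}
6. rail@(0, 1) [-x clear] — {divider, dowel, rail, runner, shelf, side_panel}
7. foot@(2, 1) [+x clear] — {divider, dowel, foot, rail, runner, shelf, side_panel}
8. stretcher@(0, 0) [-y clear] — {divider, dowel, foot, rail, runner, shelf, side_panel, stretcher}

side_panel; shelf; runner; dowel; divider; rail; foot; stretcher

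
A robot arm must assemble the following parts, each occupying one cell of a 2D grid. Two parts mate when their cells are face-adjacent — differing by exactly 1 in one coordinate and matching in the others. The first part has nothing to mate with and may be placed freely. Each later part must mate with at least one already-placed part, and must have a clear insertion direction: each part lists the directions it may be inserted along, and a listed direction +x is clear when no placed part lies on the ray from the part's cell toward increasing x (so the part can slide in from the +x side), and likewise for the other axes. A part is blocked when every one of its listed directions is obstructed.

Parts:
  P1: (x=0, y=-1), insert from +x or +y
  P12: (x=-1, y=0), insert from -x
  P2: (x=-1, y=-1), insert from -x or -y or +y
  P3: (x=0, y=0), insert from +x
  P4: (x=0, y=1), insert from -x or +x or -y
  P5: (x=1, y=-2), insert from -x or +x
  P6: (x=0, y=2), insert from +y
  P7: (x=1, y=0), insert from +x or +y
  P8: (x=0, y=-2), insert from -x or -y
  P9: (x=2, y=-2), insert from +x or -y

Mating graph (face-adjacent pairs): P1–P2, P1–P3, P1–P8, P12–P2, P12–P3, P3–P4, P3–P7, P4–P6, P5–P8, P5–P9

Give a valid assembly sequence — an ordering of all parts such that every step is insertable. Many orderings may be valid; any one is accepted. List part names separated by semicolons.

1. P2@(-1, -1) [-x clear] — {P2}
2. P1@(0, -1) [+x clear] — {P1, P2}
3. P8@(0, -2) [-x clear] — {P1, P2, P8}
4. P5@(1, -2) [+x clear] — {P1, P2, P5, P8}
5. P9@(2, -2) [+x clear] — {P1, P2, P5, P8, P9}
6. P3@(0, 0) [+x clear] — {P1, P2, P3, P5, P8, P9}
7. P7@(1, 0) [+x clear] — {P1, P2, P3, P5, P7, P8, P9}
8. P12@(-1, 0) [-x clear] — {P1, P12, P2, P3, P5, P7, P8, P9}
9. P4@(0, 1) [-x clear] — {P1, P12, P2, P3, P4, P5, P7, P8, P9}
10. P6@(0, 2) [+y clear] — {P1, P12, P2, P3, P4, P5, P6, P7, P8, P9}

P2; P1; P8; P5; P9; P3; P7; P12; P4; P6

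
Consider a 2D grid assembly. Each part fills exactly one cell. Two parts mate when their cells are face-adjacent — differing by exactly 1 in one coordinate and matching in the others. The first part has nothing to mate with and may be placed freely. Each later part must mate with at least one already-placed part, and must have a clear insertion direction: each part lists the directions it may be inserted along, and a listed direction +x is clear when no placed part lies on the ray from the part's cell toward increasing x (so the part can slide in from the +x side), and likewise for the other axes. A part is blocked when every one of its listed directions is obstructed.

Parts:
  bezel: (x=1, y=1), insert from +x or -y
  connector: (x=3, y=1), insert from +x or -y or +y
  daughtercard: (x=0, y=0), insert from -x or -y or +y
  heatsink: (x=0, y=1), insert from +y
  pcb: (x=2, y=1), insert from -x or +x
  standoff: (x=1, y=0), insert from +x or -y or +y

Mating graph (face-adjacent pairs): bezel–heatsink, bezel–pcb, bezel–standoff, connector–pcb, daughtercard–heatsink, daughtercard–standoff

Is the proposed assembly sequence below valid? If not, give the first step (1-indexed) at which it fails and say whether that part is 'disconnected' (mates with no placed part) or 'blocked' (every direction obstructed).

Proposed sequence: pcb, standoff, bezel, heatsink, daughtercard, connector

Invalid at step 2 (disconnected)

1. pcb@(2, 1) [-x clear] — {pcb}
2. standoff@(1, 0) — no placed neighbour ⇒ disconnected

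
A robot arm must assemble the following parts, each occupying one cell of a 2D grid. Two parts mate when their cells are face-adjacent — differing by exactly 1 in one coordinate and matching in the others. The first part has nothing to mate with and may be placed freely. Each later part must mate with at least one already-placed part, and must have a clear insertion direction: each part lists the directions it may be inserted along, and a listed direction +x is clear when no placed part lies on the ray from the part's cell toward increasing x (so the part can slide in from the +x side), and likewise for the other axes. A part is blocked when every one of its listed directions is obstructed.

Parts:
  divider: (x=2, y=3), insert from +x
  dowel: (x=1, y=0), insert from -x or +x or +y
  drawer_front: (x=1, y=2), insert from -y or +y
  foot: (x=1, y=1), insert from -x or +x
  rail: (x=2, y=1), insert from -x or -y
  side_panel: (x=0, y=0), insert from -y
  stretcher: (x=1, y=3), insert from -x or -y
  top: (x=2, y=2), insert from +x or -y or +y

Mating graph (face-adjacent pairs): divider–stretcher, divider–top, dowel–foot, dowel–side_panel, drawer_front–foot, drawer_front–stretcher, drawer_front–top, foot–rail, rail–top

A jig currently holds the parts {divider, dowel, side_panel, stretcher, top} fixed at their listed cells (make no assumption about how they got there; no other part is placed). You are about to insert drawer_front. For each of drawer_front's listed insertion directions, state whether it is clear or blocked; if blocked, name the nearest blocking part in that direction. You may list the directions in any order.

+y: blocked by stretcher; -y: blocked by dowel

-y: nearest on ray is dowel@(1, 0) ⇒ blocked
+y: nearest on ray is stretcher@(1, 3) ⇒ blocked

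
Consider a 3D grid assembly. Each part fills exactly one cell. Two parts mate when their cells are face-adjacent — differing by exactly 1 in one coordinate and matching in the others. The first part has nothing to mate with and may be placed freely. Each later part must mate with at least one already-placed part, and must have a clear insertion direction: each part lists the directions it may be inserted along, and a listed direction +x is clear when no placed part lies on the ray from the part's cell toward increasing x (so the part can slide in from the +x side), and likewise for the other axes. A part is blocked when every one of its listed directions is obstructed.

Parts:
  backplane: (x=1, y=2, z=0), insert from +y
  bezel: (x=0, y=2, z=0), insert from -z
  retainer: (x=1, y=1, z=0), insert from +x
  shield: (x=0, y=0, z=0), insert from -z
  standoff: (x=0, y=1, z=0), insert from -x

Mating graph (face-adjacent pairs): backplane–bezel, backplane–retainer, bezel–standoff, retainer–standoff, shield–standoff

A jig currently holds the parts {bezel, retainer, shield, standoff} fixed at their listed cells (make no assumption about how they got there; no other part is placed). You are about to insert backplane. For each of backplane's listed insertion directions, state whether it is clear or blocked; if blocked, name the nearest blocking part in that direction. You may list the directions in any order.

+y: clear

+y: ray from backplane(1, 2, 0) has no placed part ⇒ clear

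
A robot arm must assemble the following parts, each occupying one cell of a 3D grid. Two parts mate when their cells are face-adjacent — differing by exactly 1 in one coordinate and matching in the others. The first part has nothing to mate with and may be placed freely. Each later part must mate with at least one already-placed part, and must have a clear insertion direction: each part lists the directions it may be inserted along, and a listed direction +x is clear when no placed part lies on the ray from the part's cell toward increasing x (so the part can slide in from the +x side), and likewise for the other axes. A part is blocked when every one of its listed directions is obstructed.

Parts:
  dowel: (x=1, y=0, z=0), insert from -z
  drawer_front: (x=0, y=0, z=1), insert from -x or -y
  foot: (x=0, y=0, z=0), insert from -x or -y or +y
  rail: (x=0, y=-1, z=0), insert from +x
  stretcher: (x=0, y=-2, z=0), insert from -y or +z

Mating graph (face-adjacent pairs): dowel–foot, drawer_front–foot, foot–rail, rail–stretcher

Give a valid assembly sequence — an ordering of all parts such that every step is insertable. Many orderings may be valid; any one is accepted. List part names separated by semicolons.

1. stretcher@(0, -2, 0) [-y clear] — {stretcher}
2. rail@(0, -1, 0) [+x clear] — {rail, stretcher}
3. foot@(0, 0, 0) [-x clear] — {foot, rail, stretcher}
4. drawer_front@(0, 0, 1) [-x clear] — {drawer_front, foot, rail, stretcher}
5. dowel@(1, 0, 0) [-z clear] — {dowel, drawer_front, foot, rail, stretcher}

stretcher; rail; foot; drawer_front; dowel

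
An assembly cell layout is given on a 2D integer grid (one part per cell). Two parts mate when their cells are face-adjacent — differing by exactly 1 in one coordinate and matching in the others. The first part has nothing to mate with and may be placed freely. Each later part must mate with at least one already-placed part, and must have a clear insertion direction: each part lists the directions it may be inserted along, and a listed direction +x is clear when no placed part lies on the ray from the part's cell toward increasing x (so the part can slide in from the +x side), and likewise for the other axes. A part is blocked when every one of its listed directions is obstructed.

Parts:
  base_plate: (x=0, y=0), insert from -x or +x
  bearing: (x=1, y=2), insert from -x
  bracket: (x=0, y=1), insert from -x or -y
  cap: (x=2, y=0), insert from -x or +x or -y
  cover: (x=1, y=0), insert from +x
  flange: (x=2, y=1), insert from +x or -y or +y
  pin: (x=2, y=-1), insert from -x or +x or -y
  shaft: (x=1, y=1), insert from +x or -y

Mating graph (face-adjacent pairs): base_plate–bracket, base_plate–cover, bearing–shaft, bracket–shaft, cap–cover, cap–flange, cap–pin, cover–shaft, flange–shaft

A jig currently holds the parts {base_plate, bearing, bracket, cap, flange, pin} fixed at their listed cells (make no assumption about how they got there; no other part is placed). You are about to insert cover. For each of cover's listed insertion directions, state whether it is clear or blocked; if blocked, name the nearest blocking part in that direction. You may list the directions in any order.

+x: blocked by cap

+x: nearest on ray is cap@(2, 0) ⇒ blocked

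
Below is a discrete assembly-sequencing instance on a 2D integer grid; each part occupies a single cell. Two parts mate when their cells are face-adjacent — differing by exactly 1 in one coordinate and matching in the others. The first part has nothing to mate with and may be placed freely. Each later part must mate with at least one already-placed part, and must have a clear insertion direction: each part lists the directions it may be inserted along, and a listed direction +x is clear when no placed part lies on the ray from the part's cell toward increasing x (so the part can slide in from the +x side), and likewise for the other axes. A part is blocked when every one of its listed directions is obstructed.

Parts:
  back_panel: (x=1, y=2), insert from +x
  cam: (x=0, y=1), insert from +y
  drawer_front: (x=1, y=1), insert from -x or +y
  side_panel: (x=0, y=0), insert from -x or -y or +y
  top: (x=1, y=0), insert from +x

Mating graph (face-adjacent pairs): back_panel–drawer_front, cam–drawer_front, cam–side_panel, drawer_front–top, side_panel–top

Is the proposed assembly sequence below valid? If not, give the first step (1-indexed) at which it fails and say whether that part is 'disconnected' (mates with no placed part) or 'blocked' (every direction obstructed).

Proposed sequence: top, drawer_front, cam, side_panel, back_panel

1. top@(1, 0) [+x clear] — {top}
2. drawer_front@(1, 1) [-x clear] — {drawer_front, top}
3. cam@(0, 1) [+y clear] — {cam, drawer_front, top}
4. side_panel@(0, 0) [-x clear] — {cam, drawer_front, side_panel, top}
5. back_panel@(1, 2) [+x clear] — {back_panel, cam, drawer_front, side_panel, top}

Valid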